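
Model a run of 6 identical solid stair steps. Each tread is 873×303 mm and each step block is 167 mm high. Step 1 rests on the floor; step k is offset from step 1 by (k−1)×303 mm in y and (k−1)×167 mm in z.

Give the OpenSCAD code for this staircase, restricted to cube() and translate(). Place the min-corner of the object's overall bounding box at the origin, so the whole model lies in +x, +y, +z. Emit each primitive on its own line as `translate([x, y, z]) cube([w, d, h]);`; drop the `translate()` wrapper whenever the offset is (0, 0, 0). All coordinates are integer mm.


cube([873, 303, 167]);
translate([0, 303, 167]) cube([873, 303, 167]);
translate([0, 606, 334]) cube([873, 303, 167]);
translate([0, 909, 501]) cube([873, 303, 167]);
translate([0, 1212, 668]) cube([873, 303, 167]);
translate([0, 1515, 835]) cube([873, 303, 167]);


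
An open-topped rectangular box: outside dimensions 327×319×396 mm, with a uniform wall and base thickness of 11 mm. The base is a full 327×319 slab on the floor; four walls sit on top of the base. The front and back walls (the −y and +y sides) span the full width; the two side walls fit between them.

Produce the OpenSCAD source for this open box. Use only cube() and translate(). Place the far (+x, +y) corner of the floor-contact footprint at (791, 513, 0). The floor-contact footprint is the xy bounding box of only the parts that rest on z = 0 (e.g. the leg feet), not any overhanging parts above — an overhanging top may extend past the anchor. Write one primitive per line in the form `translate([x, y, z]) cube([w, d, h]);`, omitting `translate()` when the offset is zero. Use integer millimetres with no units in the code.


translate([464, 194, 0]) cube([327, 319, 11]);
translate([464, 194, 11]) cube([327, 11, 385]);
translate([464, 502, 11]) cube([327, 11, 385]);
translate([464, 205, 11]) cube([11, 297, 385]);
translate([780, 205, 11]) cube([11, 297, 385]);


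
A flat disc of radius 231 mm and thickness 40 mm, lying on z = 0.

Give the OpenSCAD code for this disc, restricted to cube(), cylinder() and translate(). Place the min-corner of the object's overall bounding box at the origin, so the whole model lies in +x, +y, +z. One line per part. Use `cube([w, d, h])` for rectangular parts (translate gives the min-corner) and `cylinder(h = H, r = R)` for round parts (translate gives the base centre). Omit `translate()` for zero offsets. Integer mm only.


translate([231, 231, 0]) cylinder(h = 40, r = 231);


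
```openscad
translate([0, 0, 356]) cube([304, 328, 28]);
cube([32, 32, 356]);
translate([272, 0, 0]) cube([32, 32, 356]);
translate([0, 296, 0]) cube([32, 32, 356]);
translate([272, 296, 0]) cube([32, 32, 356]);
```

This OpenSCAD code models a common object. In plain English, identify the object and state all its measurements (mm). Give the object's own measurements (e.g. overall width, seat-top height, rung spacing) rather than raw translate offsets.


A four-legged stool. The seat is a 304×328×28 mm slab whose top surface is at z = 384 mm; four square legs, each 32×32 mm in cross-section, run from the floor (z = 0) to the underside of the seat, each flush with a corner of the seat.


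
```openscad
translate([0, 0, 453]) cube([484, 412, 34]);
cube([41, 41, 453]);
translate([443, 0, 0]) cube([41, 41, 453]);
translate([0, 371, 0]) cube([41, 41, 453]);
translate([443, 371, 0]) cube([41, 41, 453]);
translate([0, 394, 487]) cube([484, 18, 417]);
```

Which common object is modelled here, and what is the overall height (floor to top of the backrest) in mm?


A chair. The overall height is 904 mm.

A slab on four corner posts with a tall panel at the back — a chair. The seat slab sits at z = 453 with thickness 34, and the 417 mm backrest starts at the seat top, so the overall height is 453 + 34 + 417 = 904 mm.


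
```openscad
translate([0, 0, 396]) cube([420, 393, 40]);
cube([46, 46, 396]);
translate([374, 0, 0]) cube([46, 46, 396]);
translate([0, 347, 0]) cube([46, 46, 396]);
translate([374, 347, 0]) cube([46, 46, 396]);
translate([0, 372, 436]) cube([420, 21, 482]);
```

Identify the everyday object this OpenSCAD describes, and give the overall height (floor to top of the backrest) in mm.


A chair. The overall height is 918 mm.

A slab on four corner posts with a tall panel at the back — a chair. The seat slab sits at z = 396 with thickness 40, and the 482 mm backrest starts at the seat top, so the overall height is 396 + 40 + 482 = 918 mm.


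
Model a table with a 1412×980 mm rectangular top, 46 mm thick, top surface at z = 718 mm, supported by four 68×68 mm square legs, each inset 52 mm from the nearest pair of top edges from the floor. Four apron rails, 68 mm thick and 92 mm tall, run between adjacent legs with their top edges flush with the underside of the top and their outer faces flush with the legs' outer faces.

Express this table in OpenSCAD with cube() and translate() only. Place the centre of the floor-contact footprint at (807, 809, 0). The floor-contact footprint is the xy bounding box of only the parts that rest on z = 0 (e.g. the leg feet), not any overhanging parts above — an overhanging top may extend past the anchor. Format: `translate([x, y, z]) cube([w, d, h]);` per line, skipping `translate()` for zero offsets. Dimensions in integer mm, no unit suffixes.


translate([101, 319, 672]) cube([1412, 980, 46]);
translate([153, 371, 0]) cube([68, 68, 672]);
translate([1393, 371, 0]) cube([68, 68, 672]);
translate([153, 1179, 0]) cube([68, 68, 672]);
translate([1393, 1179, 0]) cube([68, 68, 672]);
translate([221, 371, 580]) cube([1172, 68, 92]);
translate([221, 1179, 580]) cube([1172, 68, 92]);
translate([153, 439, 580]) cube([68, 740, 92]);
translate([1393, 439, 580]) cube([68, 740, 92]);


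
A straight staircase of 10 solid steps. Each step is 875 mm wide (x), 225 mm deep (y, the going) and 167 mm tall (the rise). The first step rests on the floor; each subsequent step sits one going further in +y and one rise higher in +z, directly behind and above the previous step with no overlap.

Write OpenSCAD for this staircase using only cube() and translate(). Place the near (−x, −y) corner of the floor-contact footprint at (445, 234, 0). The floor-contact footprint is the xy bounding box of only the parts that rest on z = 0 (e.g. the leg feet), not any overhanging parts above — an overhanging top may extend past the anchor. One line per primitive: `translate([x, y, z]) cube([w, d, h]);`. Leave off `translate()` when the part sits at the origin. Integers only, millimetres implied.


translate([445, 234, 0]) cube([875, 225, 167]);
translate([445, 459, 167]) cube([875, 225, 167]);
translate([445, 684, 334]) cube([875, 225, 167]);
translate([445, 909, 501]) cube([875, 225, 167]);
translate([445, 1134, 668]) cube([875, 225, 167]);
translate([445, 1359, 835]) cube([875, 225, 167]);
translate([445, 1584, 1002]) cube([875, 225, 167]);
translate([445, 1809, 1169]) cube([875, 225, 167]);
translate([445, 2034, 1336]) cube([875, 225, 167]);
translate([445, 2259, 1503]) cube([875, 225, 167]);


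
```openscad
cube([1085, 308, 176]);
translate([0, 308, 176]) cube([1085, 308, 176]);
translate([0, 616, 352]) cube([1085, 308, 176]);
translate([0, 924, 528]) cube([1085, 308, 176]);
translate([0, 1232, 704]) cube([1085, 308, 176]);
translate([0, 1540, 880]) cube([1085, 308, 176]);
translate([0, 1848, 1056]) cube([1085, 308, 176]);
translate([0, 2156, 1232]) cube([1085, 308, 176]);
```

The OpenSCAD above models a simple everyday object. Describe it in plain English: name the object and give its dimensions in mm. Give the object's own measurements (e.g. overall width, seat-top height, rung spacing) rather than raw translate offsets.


A straight staircase of 8 solid steps. Each step is 1085 mm wide (x), 308 mm deep (y, the going) and 176 mm tall (the rise). The first step rests on the floor; each subsequent step sits one going further in +y and one rise higher in +z, directly behind and above the previous step with no overlap.


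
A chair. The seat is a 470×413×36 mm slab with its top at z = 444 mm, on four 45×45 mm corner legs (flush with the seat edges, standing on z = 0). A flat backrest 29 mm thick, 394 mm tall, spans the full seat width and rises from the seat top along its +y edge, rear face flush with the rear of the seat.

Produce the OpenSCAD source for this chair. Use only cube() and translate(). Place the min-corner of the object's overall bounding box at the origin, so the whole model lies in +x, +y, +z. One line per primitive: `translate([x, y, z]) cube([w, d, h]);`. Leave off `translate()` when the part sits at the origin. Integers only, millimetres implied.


translate([0, 0, 408]) cube([470, 413, 36]);
cube([45, 45, 408]);
translate([425, 0, 0]) cube([45, 45, 408]);
translate([0, 368, 0]) cube([45, 45, 408]);
translate([425, 368, 0]) cube([45, 45, 408]);
translate([0, 384, 444]) cube([470, 29, 394]);


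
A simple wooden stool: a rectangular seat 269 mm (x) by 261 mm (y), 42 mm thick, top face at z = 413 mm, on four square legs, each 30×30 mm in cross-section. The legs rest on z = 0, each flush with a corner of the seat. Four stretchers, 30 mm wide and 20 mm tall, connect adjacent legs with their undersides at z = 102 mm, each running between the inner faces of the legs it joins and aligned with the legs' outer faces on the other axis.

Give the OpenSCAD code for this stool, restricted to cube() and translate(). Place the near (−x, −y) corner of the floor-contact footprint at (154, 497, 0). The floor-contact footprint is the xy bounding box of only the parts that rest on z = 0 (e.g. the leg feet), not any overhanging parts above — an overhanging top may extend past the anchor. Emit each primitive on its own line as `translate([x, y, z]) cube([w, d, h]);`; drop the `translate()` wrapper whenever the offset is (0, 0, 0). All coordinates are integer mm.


translate([154, 497, 371]) cube([269, 261, 42]);
translate([154, 497, 0]) cube([30, 30, 371]);
translate([393, 497, 0]) cube([30, 30, 371]);
translate([154, 728, 0]) cube([30, 30, 371]);
translate([393, 728, 0]) cube([30, 30, 371]);
translate([184, 497, 102]) cube([209, 30, 20]);
translate([184, 728, 102]) cube([209, 30, 20]);
translate([154, 527, 102]) cube([30, 201, 20]);
translate([393, 527, 102]) cube([30, 201, 20]);


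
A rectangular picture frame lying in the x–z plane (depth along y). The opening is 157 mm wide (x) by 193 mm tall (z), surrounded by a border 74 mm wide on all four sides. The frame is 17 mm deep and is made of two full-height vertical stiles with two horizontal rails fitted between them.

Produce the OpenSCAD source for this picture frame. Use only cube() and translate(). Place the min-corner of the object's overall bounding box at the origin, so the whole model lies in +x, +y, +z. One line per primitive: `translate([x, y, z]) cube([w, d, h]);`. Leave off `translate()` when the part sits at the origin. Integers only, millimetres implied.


cube([74, 17, 341]);
translate([231, 0, 0]) cube([74, 17, 341]);
translate([74, 0, 0]) cube([157, 17, 74]);
translate([74, 0, 267]) cube([157, 17, 74]);


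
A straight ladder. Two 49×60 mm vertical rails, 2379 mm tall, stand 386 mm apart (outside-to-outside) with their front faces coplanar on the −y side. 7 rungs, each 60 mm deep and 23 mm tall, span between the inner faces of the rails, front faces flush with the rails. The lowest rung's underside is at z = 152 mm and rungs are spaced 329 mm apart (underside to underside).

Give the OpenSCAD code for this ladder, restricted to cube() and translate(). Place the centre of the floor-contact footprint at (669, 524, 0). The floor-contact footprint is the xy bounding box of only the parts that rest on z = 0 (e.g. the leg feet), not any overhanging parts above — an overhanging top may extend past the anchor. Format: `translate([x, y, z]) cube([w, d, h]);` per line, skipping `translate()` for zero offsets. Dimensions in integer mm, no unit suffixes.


// rung span = 386 - 2*49 = 288
// rung[k] z = 152 + k*329
translate([476, 494, 0]) cube([49, 60, 2379]);
translate([813, 494, 0]) cube([49, 60, 2379]);
translate([525, 494, 152]) cube([288, 60, 23]);
translate([525, 494, 481]) cube([288, 60, 23]);
translate([525, 494, 810]) cube([288, 60, 23]);
translate([525, 494, 1139]) cube([288, 60, 23]);
translate([525, 494, 1468]) cube([288, 60, 23]);
translate([525, 494, 1797]) cube([288, 60, 23]);
translate([525, 494, 2126]) cube([288, 60, 23]);


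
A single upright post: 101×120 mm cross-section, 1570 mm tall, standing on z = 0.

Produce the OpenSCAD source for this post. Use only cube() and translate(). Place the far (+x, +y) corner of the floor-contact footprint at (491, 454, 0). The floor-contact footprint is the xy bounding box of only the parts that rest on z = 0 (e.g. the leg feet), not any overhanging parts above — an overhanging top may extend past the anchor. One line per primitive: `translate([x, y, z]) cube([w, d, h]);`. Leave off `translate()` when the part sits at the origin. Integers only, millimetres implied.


translate([390, 334, 0]) cube([101, 120, 1570]);


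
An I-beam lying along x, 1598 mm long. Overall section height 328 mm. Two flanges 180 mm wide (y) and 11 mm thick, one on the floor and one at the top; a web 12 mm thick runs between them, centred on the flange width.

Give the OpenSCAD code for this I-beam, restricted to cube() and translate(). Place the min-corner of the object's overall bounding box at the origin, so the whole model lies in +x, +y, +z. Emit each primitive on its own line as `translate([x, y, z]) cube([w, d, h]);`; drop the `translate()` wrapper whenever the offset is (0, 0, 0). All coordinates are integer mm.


cube([1598, 180, 11]);
translate([0, 84, 11]) cube([1598, 12, 306]);
translate([0, 0, 317]) cube([1598, 180, 11]);


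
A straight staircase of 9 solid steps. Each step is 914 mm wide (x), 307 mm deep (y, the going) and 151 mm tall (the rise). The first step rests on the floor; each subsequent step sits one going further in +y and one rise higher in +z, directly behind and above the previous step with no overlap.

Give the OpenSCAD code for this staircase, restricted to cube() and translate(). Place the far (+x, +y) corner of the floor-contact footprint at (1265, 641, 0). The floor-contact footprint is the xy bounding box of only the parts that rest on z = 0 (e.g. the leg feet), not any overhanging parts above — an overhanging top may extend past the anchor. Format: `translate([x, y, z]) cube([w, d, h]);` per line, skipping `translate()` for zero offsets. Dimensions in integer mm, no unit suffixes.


translate([351, 334, 0]) cube([914, 307, 151]);
translate([351, 641, 151]) cube([914, 307, 151]);
translate([351, 948, 302]) cube([914, 307, 151]);
translate([351, 1255, 453]) cube([914, 307, 151]);
translate([351, 1562, 604]) cube([914, 307, 151]);
translate([351, 1869, 755]) cube([914, 307, 151]);
translate([351, 2176, 906]) cube([914, 307, 151]);
translate([351, 2483, 1057]) cube([914, 307, 151]);
translate([351, 2790, 1208]) cube([914, 307, 151]);


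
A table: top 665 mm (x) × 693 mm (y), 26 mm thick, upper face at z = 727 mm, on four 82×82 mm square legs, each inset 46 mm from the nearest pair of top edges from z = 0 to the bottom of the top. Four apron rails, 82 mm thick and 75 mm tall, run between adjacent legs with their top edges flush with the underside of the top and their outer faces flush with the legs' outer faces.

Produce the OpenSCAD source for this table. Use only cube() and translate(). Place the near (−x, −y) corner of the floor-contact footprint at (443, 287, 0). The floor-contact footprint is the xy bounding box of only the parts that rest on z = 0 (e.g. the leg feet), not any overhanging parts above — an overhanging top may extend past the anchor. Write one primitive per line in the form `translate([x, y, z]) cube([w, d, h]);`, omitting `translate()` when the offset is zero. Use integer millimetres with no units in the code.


translate([397, 241, 701]) cube([665, 693, 26]);
translate([443, 287, 0]) cube([82, 82, 701]);
translate([934, 287, 0]) cube([82, 82, 701]);
translate([443, 806, 0]) cube([82, 82, 701]);
translate([934, 806, 0]) cube([82, 82, 701]);
translate([525, 287, 626]) cube([409, 82, 75]);
translate([525, 806, 626]) cube([409, 82, 75]);
translate([443, 369, 626]) cube([82, 437, 75]);
translate([934, 369, 626]) cube([82, 437, 75]);


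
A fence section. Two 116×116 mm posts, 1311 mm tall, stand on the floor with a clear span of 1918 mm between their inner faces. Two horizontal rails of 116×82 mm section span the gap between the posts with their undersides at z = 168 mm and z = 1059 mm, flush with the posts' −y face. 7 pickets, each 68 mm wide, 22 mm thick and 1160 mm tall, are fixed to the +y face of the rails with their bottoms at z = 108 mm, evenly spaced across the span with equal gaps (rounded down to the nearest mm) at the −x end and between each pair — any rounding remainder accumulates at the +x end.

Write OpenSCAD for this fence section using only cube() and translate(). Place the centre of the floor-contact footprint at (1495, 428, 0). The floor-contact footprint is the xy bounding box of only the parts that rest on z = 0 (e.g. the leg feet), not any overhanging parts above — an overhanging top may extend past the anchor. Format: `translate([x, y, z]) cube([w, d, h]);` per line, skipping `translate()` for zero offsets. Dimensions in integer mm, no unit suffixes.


translate([420, 370, 0]) cube([116, 116, 1311]);
translate([2454, 370, 0]) cube([116, 116, 1311]);
translate([536, 370, 168]) cube([1918, 116, 82]);
translate([536, 370, 1059]) cube([1918, 116, 82]);
translate([716, 486, 108]) cube([68, 22, 1160]);
translate([964, 486, 108]) cube([68, 22, 1160]);
translate([1212, 486, 108]) cube([68, 22, 1160]);
translate([1460, 486, 108]) cube([68, 22, 1160]);
translate([1708, 486, 108]) cube([68, 22, 1160]);
translate([1956, 486, 108]) cube([68, 22, 1160]);
translate([2204, 486, 108]) cube([68, 22, 1160]);


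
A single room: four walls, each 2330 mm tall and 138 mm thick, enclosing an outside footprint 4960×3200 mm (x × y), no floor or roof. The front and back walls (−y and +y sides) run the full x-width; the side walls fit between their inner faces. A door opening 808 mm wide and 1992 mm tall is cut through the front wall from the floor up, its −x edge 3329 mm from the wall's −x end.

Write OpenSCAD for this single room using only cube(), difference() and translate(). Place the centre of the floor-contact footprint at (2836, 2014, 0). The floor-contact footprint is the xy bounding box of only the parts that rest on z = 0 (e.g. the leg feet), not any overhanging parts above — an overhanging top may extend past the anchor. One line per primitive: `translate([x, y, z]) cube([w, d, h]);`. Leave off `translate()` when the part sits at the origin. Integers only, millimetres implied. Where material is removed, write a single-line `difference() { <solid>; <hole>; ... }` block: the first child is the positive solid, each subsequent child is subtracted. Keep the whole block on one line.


difference() { translate([356, 414, 0]) cube([4960, 138, 2330]); translate([3685, 414, 0]) cube([808, 138, 1992]); }
translate([356, 3476, 0]) cube([4960, 138, 2330]);
translate([356, 552, 0]) cube([138, 2924, 2330]);
translate([5178, 552, 0]) cube([138, 2924, 2330]);


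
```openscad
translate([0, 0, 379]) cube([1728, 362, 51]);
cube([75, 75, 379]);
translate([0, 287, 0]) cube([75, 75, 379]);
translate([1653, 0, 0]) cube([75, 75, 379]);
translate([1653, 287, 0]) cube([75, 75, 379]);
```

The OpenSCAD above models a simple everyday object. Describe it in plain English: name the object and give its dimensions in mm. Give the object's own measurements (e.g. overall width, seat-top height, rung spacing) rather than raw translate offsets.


A long wooden bench with a 1728 mm (x) × 362 mm (y) seat, 51 mm thick, its top surface 430 mm above the floor. Four 75 mm square legs at the seat corners, flush with the edges, run from z = 0 to the seat underside.


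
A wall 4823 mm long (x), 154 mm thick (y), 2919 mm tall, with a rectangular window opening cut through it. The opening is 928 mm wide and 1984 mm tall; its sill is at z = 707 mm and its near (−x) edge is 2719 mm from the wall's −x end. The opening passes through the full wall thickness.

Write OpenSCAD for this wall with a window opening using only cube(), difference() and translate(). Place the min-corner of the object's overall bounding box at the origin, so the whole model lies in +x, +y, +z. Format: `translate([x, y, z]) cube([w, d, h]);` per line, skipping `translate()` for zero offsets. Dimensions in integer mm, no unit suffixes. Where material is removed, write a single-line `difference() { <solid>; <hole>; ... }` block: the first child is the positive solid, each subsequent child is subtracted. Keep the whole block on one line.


difference() { cube([4823, 154, 2919]); translate([2719, 0, 707]) cube([928, 154, 1984]); }


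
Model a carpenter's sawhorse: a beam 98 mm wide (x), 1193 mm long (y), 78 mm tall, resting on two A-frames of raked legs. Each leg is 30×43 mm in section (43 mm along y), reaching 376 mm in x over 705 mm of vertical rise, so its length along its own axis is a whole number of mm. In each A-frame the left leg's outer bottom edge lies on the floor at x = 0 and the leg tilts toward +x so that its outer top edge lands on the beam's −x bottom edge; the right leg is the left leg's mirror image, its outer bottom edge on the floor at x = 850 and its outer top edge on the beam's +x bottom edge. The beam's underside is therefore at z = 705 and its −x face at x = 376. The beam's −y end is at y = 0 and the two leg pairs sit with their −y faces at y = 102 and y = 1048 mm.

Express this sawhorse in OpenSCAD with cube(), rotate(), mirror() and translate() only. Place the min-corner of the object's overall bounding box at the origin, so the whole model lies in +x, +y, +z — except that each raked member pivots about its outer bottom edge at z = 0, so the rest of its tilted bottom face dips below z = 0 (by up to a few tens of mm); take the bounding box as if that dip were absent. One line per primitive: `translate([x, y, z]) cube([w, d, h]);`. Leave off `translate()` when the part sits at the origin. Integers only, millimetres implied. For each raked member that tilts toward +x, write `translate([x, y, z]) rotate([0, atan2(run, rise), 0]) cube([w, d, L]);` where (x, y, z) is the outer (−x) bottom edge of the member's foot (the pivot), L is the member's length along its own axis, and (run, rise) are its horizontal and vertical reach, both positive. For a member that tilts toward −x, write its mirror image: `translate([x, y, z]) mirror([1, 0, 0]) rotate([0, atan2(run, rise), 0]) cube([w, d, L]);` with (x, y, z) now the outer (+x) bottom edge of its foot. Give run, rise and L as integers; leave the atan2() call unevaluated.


// leg length = √(376² + 705²) = 799
// right-leg outer foot x = 2·376 + 98 = 850
// beam min-corner = (376, 0, 705)
translate([376, 0, 705]) cube([98, 1193, 78]);
translate([0, 102, 0]) rotate([0, atan2(376, 705), 0]) cube([30, 43, 799]);
translate([850, 102, 0]) mirror([1, 0, 0]) rotate([0, atan2(376, 705), 0]) cube([30, 43, 799]);
translate([0, 1048, 0]) rotate([0, atan2(376, 705), 0]) cube([30, 43, 799]);
translate([850, 1048, 0]) mirror([1, 0, 0]) rotate([0, atan2(376, 705), 0]) cube([30, 43, 799]);


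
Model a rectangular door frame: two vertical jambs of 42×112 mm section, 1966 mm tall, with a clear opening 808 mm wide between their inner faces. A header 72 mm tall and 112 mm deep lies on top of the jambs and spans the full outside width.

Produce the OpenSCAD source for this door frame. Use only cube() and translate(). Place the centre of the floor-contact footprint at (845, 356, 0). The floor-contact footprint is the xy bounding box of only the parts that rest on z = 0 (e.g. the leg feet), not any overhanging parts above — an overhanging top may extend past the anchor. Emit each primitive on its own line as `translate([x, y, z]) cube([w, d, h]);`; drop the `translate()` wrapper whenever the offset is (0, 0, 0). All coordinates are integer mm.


translate([399, 300, 0]) cube([42, 112, 1966]);
translate([1249, 300, 0]) cube([42, 112, 1966]);
translate([399, 300, 1966]) cube([892, 112, 72]);


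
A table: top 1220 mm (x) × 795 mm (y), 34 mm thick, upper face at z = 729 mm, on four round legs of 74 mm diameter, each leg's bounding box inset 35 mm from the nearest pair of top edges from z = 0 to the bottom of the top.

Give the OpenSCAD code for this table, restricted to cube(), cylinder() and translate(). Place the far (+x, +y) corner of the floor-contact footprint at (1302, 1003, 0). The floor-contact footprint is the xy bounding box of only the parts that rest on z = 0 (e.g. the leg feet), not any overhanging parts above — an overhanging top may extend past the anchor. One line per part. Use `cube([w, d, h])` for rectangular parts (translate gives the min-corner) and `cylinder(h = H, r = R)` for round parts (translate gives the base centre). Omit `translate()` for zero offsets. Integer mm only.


translate([117, 243, 695]) cube([1220, 795, 34]);
translate([189, 315, 0]) cylinder(h = 695, r = 37);
translate([1265, 315, 0]) cylinder(h = 695, r = 37);
translate([189, 966, 0]) cylinder(h = 695, r = 37);
translate([1265, 966, 0]) cylinder(h = 695, r = 37);


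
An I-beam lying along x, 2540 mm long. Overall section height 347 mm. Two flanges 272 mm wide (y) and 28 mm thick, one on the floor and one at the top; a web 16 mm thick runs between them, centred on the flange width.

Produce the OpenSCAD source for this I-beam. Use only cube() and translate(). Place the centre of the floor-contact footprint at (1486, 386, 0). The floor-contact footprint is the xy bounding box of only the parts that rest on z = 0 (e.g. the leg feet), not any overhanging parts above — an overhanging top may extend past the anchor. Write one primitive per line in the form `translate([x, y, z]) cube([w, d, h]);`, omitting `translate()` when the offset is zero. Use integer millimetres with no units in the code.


translate([216, 250, 0]) cube([2540, 272, 28]);
translate([216, 378, 28]) cube([2540, 16, 291]);
translate([216, 250, 319]) cube([2540, 272, 28]);


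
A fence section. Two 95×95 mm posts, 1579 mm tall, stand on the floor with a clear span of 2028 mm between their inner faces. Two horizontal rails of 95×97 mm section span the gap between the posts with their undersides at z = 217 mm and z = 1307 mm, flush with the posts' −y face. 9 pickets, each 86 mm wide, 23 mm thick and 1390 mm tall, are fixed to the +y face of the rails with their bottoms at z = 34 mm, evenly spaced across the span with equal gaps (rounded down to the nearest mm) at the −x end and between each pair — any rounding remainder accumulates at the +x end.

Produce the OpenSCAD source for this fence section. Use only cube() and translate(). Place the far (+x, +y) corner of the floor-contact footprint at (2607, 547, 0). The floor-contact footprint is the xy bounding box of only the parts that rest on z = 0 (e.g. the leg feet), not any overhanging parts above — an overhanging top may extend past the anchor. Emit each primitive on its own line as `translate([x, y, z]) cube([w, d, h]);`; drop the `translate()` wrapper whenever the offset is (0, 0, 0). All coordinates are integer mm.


translate([389, 452, 0]) cube([95, 95, 1579]);
translate([2512, 452, 0]) cube([95, 95, 1579]);
translate([484, 452, 217]) cube([2028, 95, 97]);
translate([484, 452, 1307]) cube([2028, 95, 97]);
translate([609, 547, 34]) cube([86, 23, 1390]);
translate([820, 547, 34]) cube([86, 23, 1390]);
translate([1031, 547, 34]) cube([86, 23, 1390]);
translate([1242, 547, 34]) cube([86, 23, 1390]);
translate([1453, 547, 34]) cube([86, 23, 1390]);
translate([1664, 547, 34]) cube([86, 23, 1390]);
translate([1875, 547, 34]) cube([86, 23, 1390]);
translate([2086, 547, 34]) cube([86, 23, 1390]);
translate([2297, 547, 34]) cube([86, 23, 1390]);


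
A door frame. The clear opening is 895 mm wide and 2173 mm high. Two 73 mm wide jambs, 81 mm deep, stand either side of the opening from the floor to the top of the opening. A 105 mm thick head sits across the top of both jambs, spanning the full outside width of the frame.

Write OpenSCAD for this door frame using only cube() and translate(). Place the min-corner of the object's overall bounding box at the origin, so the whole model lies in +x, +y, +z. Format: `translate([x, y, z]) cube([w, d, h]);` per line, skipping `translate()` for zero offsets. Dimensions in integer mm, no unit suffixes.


cube([73, 81, 2173]);
translate([968, 0, 0]) cube([73, 81, 2173]);
translate([0, 0, 2173]) cube([1041, 81, 105]);


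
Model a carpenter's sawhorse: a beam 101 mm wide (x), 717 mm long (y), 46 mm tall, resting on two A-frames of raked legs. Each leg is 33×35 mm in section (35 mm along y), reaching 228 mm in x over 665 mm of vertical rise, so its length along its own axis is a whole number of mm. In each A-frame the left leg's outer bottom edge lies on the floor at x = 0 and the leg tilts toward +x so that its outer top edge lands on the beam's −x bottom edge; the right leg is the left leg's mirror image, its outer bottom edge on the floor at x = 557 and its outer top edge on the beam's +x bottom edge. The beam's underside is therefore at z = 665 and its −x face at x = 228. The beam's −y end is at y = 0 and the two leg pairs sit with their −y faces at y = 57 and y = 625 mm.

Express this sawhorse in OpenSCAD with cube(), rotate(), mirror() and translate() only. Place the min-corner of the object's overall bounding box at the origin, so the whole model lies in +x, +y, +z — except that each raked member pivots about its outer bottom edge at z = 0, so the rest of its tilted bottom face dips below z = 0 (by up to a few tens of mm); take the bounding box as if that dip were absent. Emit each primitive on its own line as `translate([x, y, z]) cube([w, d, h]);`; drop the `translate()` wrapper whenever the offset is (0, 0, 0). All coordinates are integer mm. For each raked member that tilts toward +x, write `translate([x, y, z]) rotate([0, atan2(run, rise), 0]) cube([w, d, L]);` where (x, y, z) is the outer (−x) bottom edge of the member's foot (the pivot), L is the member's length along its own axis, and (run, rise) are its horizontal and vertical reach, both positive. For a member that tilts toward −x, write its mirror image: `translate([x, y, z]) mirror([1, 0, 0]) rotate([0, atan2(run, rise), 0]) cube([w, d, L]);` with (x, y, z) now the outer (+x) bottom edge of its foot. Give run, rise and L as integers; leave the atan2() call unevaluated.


// leg length = √(228² + 665²) = 703
// right-leg outer foot x = 2·228 + 101 = 557
// beam min-corner = (228, 0, 665)
translate([228, 0, 665]) cube([101, 717, 46]);
translate([0, 57, 0]) rotate([0, atan2(228, 665), 0]) cube([33, 35, 703]);
translate([557, 57, 0]) mirror([1, 0, 0]) rotate([0, atan2(228, 665), 0]) cube([33, 35, 703]);
translate([0, 625, 0]) rotate([0, atan2(228, 665), 0]) cube([33, 35, 703]);
translate([557, 625, 0]) mirror([1, 0, 0]) rotate([0, atan2(228, 665), 0]) cube([33, 35, 703]);


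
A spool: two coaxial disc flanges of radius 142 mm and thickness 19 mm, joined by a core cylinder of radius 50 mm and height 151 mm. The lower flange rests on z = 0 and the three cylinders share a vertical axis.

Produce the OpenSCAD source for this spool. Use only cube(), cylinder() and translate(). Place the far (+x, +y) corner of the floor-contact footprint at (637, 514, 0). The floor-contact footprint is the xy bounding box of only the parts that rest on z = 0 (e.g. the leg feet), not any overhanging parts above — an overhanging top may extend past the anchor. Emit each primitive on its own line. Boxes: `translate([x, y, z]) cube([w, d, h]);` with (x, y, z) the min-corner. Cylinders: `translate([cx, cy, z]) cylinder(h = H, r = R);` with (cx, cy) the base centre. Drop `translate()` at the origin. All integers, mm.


translate([495, 372, 0]) cylinder(h = 19, r = 142);
translate([495, 372, 19]) cylinder(h = 151, r = 50);
translate([495, 372, 170]) cylinder(h = 19, r = 142);


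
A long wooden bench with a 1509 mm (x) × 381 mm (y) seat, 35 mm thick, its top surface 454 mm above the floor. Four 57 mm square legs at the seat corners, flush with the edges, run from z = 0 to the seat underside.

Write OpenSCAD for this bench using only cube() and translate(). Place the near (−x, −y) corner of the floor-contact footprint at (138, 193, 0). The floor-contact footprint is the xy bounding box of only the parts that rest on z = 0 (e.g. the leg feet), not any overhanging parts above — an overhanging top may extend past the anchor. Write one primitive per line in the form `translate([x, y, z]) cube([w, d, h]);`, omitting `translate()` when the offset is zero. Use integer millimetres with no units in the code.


translate([138, 193, 419]) cube([1509, 381, 35]);
translate([138, 193, 0]) cube([57, 57, 419]);
translate([138, 517, 0]) cube([57, 57, 419]);
translate([1590, 193, 0]) cube([57, 57, 419]);
translate([1590, 517, 0]) cube([57, 57, 419]);


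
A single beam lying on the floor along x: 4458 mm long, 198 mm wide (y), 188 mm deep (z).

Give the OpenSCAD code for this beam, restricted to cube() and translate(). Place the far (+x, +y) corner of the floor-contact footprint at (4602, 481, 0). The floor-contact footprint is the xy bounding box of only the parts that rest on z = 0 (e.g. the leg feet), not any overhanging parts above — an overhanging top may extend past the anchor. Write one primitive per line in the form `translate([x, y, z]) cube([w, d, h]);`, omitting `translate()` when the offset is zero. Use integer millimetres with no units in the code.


translate([144, 283, 0]) cube([4458, 198, 188]);


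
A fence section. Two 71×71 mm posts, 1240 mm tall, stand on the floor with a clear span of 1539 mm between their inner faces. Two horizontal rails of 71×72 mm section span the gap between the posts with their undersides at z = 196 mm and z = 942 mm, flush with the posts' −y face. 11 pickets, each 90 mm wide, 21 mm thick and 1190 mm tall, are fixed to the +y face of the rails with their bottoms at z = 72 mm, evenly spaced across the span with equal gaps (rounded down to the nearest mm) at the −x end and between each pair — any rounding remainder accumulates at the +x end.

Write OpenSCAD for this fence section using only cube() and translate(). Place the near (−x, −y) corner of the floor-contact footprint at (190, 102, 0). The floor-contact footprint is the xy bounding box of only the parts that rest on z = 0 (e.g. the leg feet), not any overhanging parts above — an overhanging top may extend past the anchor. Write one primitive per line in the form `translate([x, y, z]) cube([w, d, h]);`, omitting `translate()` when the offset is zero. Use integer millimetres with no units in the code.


translate([190, 102, 0]) cube([71, 71, 1240]);
translate([1800, 102, 0]) cube([71, 71, 1240]);
translate([261, 102, 196]) cube([1539, 71, 72]);
translate([261, 102, 942]) cube([1539, 71, 72]);
translate([306, 173, 72]) cube([90, 21, 1190]);
translate([441, 173, 72]) cube([90, 21, 1190]);
translate([576, 173, 72]) cube([90, 21, 1190]);
translate([711, 173, 72]) cube([90, 21, 1190]);
translate([846, 173, 72]) cube([90, 21, 1190]);
translate([981, 173, 72]) cube([90, 21, 1190]);
translate([1116, 173, 72]) cube([90, 21, 1190]);
translate([1251, 173, 72]) cube([90, 21, 1190]);
translate([1386, 173, 72]) cube([90, 21, 1190]);
translate([1521, 173, 72]) cube([90, 21, 1190]);
translate([1656, 173, 72]) cube([90, 21, 1190]);


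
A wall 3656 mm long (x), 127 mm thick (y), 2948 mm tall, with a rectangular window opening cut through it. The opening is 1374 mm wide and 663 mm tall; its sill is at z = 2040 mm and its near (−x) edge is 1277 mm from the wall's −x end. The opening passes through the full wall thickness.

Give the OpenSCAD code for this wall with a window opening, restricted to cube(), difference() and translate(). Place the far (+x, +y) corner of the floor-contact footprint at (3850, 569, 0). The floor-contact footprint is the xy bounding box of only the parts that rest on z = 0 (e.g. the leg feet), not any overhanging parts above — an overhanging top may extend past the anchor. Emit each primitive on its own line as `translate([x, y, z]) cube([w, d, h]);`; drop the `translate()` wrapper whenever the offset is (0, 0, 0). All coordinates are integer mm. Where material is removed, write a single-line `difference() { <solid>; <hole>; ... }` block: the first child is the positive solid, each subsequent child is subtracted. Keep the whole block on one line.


difference() { translate([194, 442, 0]) cube([3656, 127, 2948]); translate([1471, 442, 2040]) cube([1374, 127, 663]); }


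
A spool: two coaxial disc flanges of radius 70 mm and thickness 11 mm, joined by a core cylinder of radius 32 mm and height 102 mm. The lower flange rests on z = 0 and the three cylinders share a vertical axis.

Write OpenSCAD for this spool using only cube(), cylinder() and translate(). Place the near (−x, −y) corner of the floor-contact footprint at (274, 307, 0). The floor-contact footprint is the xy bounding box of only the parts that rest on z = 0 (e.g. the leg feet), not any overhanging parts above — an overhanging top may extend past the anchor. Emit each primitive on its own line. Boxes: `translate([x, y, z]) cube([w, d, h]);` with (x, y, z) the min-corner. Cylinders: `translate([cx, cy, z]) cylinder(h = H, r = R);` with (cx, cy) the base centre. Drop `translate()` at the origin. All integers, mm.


translate([344, 377, 0]) cylinder(h = 11, r = 70);
translate([344, 377, 11]) cylinder(h = 102, r = 32);
translate([344, 377, 113]) cylinder(h = 11, r = 70);


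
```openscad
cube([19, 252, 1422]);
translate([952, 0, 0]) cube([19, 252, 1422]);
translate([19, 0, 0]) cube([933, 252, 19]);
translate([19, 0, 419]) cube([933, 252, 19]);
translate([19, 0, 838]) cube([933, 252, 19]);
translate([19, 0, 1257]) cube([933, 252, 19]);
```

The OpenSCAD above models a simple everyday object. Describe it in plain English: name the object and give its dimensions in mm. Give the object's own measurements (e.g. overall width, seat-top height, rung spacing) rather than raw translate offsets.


An open bookshelf. Two side panels, each 19 mm thick, 252 mm deep and 1422 mm tall, stand 971 mm apart (outside-to-outside). Between them sit 4 shelves, each 19 mm thick and 252 mm deep, spanning the full gap between the sides. The bottom shelf rests on the floor (its underside at z = 0) and the clear gap between one shelf's top and the next shelf's underside is 400 mm.


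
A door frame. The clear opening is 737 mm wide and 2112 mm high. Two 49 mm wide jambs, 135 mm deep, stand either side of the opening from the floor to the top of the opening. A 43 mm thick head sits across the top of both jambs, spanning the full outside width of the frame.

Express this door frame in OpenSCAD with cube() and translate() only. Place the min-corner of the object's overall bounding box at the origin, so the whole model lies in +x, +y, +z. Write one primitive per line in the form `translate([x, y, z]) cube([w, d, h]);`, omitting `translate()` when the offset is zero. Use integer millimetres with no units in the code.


cube([49, 135, 2112]);
translate([786, 0, 0]) cube([49, 135, 2112]);
translate([0, 0, 2112]) cube([835, 135, 43]);


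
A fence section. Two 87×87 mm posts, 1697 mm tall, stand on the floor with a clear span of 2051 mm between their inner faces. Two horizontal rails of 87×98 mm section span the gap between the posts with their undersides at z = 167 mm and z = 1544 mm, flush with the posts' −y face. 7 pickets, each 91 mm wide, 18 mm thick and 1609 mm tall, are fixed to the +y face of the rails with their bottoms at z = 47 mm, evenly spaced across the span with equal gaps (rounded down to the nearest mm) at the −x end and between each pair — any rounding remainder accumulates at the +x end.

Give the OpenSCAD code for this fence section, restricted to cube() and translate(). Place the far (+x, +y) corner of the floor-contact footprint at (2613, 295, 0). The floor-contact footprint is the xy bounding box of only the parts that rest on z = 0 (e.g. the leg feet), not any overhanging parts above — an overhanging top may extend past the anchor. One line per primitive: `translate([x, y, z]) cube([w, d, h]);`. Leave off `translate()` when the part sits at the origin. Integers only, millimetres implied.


translate([388, 208, 0]) cube([87, 87, 1697]);
translate([2526, 208, 0]) cube([87, 87, 1697]);
translate([475, 208, 167]) cube([2051, 87, 98]);
translate([475, 208, 1544]) cube([2051, 87, 98]);
translate([651, 295, 47]) cube([91, 18, 1609]);
translate([918, 295, 47]) cube([91, 18, 1609]);
translate([1185, 295, 47]) cube([91, 18, 1609]);
translate([1452, 295, 47]) cube([91, 18, 1609]);
translate([1719, 295, 47]) cube([91, 18, 1609]);
translate([1986, 295, 47]) cube([91, 18, 1609]);
translate([2253, 295, 47]) cube([91, 18, 1609]);
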